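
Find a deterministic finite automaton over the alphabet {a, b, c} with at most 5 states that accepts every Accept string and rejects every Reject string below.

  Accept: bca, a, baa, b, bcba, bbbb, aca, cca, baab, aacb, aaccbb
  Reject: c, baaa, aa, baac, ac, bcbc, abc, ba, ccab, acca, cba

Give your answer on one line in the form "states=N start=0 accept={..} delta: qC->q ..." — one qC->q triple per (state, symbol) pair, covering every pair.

states=5 start=0 accept={1,4} delta: 0a->1 0b->1 0c->0 1a->2 1b->2 1c->2 2a->4 2b->0 2c->3 3a->0 3b->1 3c->2 4a->0 4b->1 4c->0

Grow the machine one transition at a time. Run the examples from 0; the earliest place one falls off (shortest prefix, ties alphabetical) gets sent to the lowest-numbered state that keeps every Accept/Reject pair distinguishable — a pair clashes when both reach the same state with identical unread suffix — and to a fresh state only if none does.
a: 0a undefined. 0a->0: no, a/aa meet in 0. Open state 1: 0a->1.
b: 0b undefined. 0b->0: no, a/ba meet in 1. 0b->1: ok.
c: 0c undefined. 0c->0: ok.
aa: 1a undefined. 1a->0: no, baab/ccab meet in 1 with "b" left. 1a->1: no, a/baaa meet in 1. Open state 2: 1a->2.
ab: 1b undefined. 1b->0: no, bbbb/c meet in 0. 1b->1: no, a/ccab meet in 1. 1b->2: ok.
ac: 1c undefined. 1c->0: no, bca/acca meet in 1. 1c->1: no, bca/aa meet in 2. 1c->2: ok.
aac: 2c undefined. 2c->0: no, a/acca meet in 1. 2c->1: no, a/abc meet in 1. 2c->2: no, bca/acca meet in 2 with "a" left. Open state 3: 2c->3.
aca: 2a undefined. 2a->0: no, bca/c meet in 0. 2a->1: no, baab/baaa meet in 2. 2a->2: no, bca/baaa meet in 2. 2a->3: no, bca/abc meet in 3. Open state 4: 2a->4.
bbb: 2b undefined. 2b->0: ok.
aacb: 3b undefined. 3b->0: no, aacb/c meet in 0. 3b->1: ok.
aacc: 3c undefined. 3c->0: no, aaccbb/aa meet in 2. 3c->1: no, aaccbb/c meet in 0. 3c->2: ok.
acca: 3a undefined. 3a->0: ok.
baaa: 4a undefined. 4a->0: ok.
baab: 4b undefined. 4b->0: no, baab/c meet in 0. 4b->1: ok.
baac: 4c undefined. 4c->0: ok.
All examples now run through 5 states with every (state, symbol) defined. Accept strings end in {1,4}, Reject strings end in {0,2,3}; accept={1,4}.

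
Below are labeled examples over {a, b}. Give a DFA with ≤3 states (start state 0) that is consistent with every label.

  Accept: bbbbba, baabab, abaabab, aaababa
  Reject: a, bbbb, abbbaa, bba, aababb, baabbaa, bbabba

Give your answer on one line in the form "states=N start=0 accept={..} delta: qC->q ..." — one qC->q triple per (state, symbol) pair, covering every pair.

Grow the machine one transition at a time. Run the examples from 0; the earliest place one falls off (shortest prefix, ties alphabetical) gets sent to the lowest-numbered state that keeps every Accept/Reject pair distinguishable — a pair clashes when both reach the same state with identical unread suffix — and to a fresh state only if none does.
a: 0a undefined. 0a->0: ok.
b: 0b undefined. 0b->0: no, bbbbba/a meet in 0. Open state 1: 0b->1.
ba: 1a undefined. 1a->0: no, aaababa/a meet in 0. 1a->1: no, aaababa/bba meet in 1 with "ba" left. Open state 2: 1a->2.
bb: 1b undefined. 1b->0: ok.
baa: 2a undefined. 2a->0: ok.
aabab: 2b undefined. 2b->0: no, baabab/a meet in 0. 2b->1: ok.
All examples now run through 3 states with every (state, symbol) defined. Accept strings end in {1,2}, Reject strings end in {0}; accept={1,2}.

states=3 start=0 accept={1,2} delta: 0a->0 0b->1 1a->2 1b->0 2a->0 2b->1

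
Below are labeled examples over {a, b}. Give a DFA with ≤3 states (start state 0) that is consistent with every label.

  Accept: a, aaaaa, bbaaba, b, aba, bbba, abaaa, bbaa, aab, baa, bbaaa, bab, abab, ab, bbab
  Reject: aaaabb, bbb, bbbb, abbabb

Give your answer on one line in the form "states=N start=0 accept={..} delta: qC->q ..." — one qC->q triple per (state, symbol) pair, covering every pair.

states=3 start=0 accept={0,1} delta: 0a->0 0b->1 1a->0 1b->2 2a->0 2b->2

State merging on the prefix tree: take the shortest (then alphabetical) example prefix whose next move is undefined and point that move at state 0, else 1, else 2, ...; a target is out if some Accept/Reject pair would then sit in one state with the same input left (inseparable). If every existing state is out, open a new one.
a: 0a undefined. 0a->0: ok.
b: 0b undefined. 0b->0: no, a/aaaabb meet in 0. Open state 1: 0b->1.
ba: 1a undefined. 1a->0: ok.
bb: 1b undefined. 1b->0: no, a/aaaabb meet in 0. 1b->1: no, b/aaaabb meet in 1. Open state 2: 1b->2.
bba: 2a undefined. 2a->0: ok.
bbb: 2b undefined. 2b->0: no, a/bbb meet in 0. 2b->1: no, b/bbb meet in 1. 2b->2: ok.
All examples now run through 3 states with every (state, symbol) defined. Accept strings end in {0,1}, Reject strings end in {2}; accept={0,1}.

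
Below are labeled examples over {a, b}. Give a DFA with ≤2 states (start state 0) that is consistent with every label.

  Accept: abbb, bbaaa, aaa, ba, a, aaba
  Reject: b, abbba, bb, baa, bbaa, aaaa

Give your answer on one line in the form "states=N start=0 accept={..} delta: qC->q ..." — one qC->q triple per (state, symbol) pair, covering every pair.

Fold the examples into a partial DFA from state 0: repeatedly fix the first undefined (state, symbol) met by the shortest-then-alphabetical prefix, trying targets in increasing order and rejecting any under which an Accept and a Reject string meet in one state with the same remainder; add a state when all current targets are rejected. Accepting states are where Accept strings end.
a: 0a undefined. 0a->0: no, aaa/aaaa meet in 0. Open state 1: 0a->1.
b: 0b undefined. 0b->0: ok.
aa: 1a undefined. 1a->0: ok.
ab: 1b undefined. 1b->0: no, abbb/b meet in 0. 1b->1: ok.
All examples now run through 2 states with every (state, symbol) defined. Accept strings end in {1}, Reject strings end in {0}; accept={1}.

states=2 start=0 accept={1} delta: 0a->1 0b->0 1a->0 1b->1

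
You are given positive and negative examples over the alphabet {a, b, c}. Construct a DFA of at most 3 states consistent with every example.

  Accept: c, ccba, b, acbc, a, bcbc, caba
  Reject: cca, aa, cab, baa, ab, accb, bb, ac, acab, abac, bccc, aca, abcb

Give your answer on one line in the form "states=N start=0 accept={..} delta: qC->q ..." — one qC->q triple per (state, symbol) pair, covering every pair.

states=3 start=0 accept={1} delta: 0a->1 0b->1 0c->1 1a->2 1b->0 1c->2 2a->2 2b->0 2c->1

Grow the machine one transition at a time. Run the examples from 0; the earliest place one falls off (shortest prefix, ties alphabetical) gets sent to the lowest-numbered state that keeps every Accept/Reject pair distinguishable — a pair clashes when both reach the same state with identical unread suffix — and to a fresh state only if none does.
a: 0a undefined. 0a->0: no, c/ac meet in 0 with "c" left. Open state 1: 0a->1.
b: 0b undefined. 0b->0: no, b/bb meet in 0. 0b->1: ok.
c: 0c undefined. 0c->0: no, ccba/aa meet in 1 with "a" left. 0c->1: ok.
aa: 1a undefined. 1a->0: no, c/cab meet in 1. 1a->1: no, c/aa meet in 1. Open state 2: 1a->2.
ab: 1b undefined. 1b->0: ok.
ac: 1c undefined. 1c->0: no, c/cca meet in 1. 1c->1: no, c/ac meet in 1. 1c->2: ok.
aca: 2a undefined. 2a->0: no, c/acab meet in 1. 2a->1: no, c/cca meet in 1. 2a->2: ok.
acb: 2b undefined. 2b->0: ok.
acc: 2c undefined. 2c->0: no, c/accb meet in 1. 2c->1: ok.
All examples now run through 3 states with every (state, symbol) defined. Accept strings end in {1}, Reject strings end in {0,2}; accept={1}.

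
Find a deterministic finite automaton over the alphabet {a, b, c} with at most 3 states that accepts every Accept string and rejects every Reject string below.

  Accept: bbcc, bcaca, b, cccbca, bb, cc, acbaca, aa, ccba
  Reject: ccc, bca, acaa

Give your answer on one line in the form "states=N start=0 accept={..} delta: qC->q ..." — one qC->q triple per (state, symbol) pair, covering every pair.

states=2 start=0 accept={0} delta: 0a->0 0b->0 0c->1 1a->1 1b->1 1c->0

State merging on the prefix tree: take the shortest (then alphabetical) example prefix whose next move is undefined and point that move at state 0, else 1, else 2, ...; a target is out if some Accept/Reject pair would then sit in one state with the same input left (inseparable). If every existing state is out, open a new one.
a: 0a undefined. 0a->0: ok.
b: 0b undefined. 0b->0: ok.
c: 0c undefined. 0c->0: no, bbcc/ccc meet in 0. Open state 1: 0c->1.
cc: 1c undefined. 1c->0: ok.
aca: 1a undefined. 1a->0: no, bbcc/bca meet in 0. 1a->1: ok.
acb: 1b undefined. 1b->0: no, cccbca/ccc meet in 1. 1b->1: ok.
All examples now run through 2 states with every (state, symbol) defined. Accept strings end in {0}, Reject strings end in {1}; accept={0}.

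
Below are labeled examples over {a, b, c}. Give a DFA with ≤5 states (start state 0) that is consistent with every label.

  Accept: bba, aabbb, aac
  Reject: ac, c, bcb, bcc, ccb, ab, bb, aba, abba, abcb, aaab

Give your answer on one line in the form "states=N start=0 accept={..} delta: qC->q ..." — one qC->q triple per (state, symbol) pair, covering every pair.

Grow the machine one transition at a time. Run the examples from 0; the earliest place one falls off (shortest prefix, ties alphabetical) gets sent to the lowest-numbered state that keeps every Accept/Reject pair distinguishable — a pair clashes when both reach the same state with identical unread suffix — and to a fresh state only if none does.
a: 0a undefined. 0a->0: no, bba/abba meet in 0 with "bba" left. Open state 1: 0a->1.
b: 0b undefined. 0b->0: ok.
c: 0c undefined. 0c->0: ok.
aa: 1a undefined. 1a->0: no, aabbb/c meet in 0. 1a->1: no, aac/ac meet in 1 with "c" left. Open state 2: 1a->2.
ab: 1b undefined. 1b->0: no, bba/aba meet in 1. 1b->1: no, bba/ab meet in 1. 1b->2: ok.
ac: 1c undefined. 1c->0: ok.
aaa: 2a undefined. 2a->0: ok.
aab: 2b undefined. 2b->0: no, bba/abba meet in 1. 2b->1: ok.
aac: 2c undefined. 2c->0: no, aac/ac meet in 0. 2c->1: ok.
All examples now run through 3 states with every (state, symbol) defined. Accept strings end in {1}, Reject strings end in {0,2}; accept={1}.

states=3 start=0 accept={1} delta: 0a->1 0b->0 0c->0 1a->2 1b->2 1c->0 2a->0 2b->1 2c->1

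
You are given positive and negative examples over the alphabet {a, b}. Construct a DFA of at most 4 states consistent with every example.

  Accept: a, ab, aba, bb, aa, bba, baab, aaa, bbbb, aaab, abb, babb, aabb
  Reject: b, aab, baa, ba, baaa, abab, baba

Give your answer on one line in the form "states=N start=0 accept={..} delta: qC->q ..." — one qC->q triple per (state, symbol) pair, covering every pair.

states=4 start=0 accept={0,1} delta: 0a->1 0b->2 1a->0 1b->1 2a->3 2b->0 3a->2 3b->2

State merging on the prefix tree: take the shortest (then alphabetical) example prefix whose next move is undefined and point that move at state 0, else 1, else 2, ...; a target is out if some Accept/Reject pair would then sit in one state with the same input left (inseparable). If every existing state is out, open a new one.
a: 0a undefined. 0a->0: no, ab/b meet in 0 with "b" left. Open state 1: 0a->1.
b: 0b undefined. 0b->0: no, a/ba meet in 1. 0b->1: no, a/b meet in 1. Open state 2: 0b->2.
aa: 1a undefined. 1a->0: ok.
ab: 1b undefined. 1b->0: no, ab/abab meet in 0. 1b->1: ok.
ba: 2a undefined. 2a->0: no, a/baa meet in 1. 2a->1: no, a/ba meet in 1. 2a->2: no, bba/baba meet in 2 with "ba" left. Open state 3: 2a->3.
bb: 2b undefined. 2b->0: ok.
baa: 3a undefined. 3a->0: no, a/baaa meet in 1. 3a->1: no, a/baa meet in 1. 3a->2: ok.
bab: 3b undefined. 3b->0: no, a/baba meet in 1. 3b->1: no, aba/baba meet in 0. 3b->2: ok.
All examples now run through 4 states with every (state, symbol) defined. Accept strings end in {0,1}, Reject strings end in {2,3}; accept={0,1}.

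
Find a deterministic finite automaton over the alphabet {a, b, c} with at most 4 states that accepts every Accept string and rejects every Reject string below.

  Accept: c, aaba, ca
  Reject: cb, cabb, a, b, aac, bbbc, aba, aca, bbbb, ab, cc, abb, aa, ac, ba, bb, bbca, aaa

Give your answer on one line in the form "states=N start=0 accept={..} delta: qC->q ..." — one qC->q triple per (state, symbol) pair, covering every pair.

State merging on the prefix tree: take the shortest (then alphabetical) example prefix whose next move is undefined and point that move at state 0, else 1, else 2, ...; a target is out if some Accept/Reject pair would then sit in one state with the same input left (inseparable). If every existing state is out, open a new one.
a: 0a undefined. 0a->0: no, c/aac meet in 0 with "c" left. Open state 1: 0a->1.
b: 0b undefined. 0b->0: no, c/bbbc meet in 0 with "c" left. 0b->1: ok.
c: 0c undefined. 0c->0: no, c/cc meet in 0. 0c->1: no, c/a meet in 1. Open state 2: 0c->2.
aa: 1a undefined. 1a->0: no, c/aac meet in 2. 1a->1: no, aaba/aba meet in 1 with "ba" left. 1a->2: no, c/aa meet in 2. Open state 3: 1a->3.
ab: 1b undefined. 1b->0: no, ca/bbca meet in 2 with "a" left. 1b->1: ok.
ac: 1c undefined. 1c->0: ok.
ca: 2a undefined. 2a->0: no, ca/bbbc meet in 0. 2a->1: no, ca/cabb meet in 1. 2a->2: ok.
cb: 2b undefined. 2b->0: ok.
cc: 2c undefined. 2c->0: ok.
aaa: 3a undefined. 3a->0: ok.
aab: 3b undefined. 3b->0: no, aaba/cabb meet in 1. 3b->1: no, aaba/aba meet in 3. 3b->2: ok.
aac: 3c undefined. 3c->0: ok.
All examples now run through 4 states with every (state, symbol) defined. Accept strings end in {2}, Reject strings end in {0,1,3}; accept={2}.

states=4 start=0 accept={2} delta: 0a->1 0b->1 0c->2 1a->3 1b->1 1c->0 2a->2 2b->0 2c->0 3a->0 3b->2 3c->0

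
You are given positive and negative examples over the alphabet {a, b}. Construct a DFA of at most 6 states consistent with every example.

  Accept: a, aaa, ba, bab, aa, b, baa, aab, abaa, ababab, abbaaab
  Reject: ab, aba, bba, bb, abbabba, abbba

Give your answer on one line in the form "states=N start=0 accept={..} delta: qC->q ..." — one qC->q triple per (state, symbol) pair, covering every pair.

Fold the examples into a partial DFA from state 0: repeatedly fix the first undefined (state, symbol) met by the shortest-then-alphabetical prefix, trying targets in increasing order and rejecting any under which an Accept and a Reject string meet in one state with the same remainder; add a state when all current targets are rejected. Accepting states are where Accept strings end.
a: 0a undefined. 0a->0: no, ba/aba meet in 0 with "ba" left. Open state 1: 0a->1.
b: 0b undefined. 0b->0: no, a/bba meet in 1. 0b->1: ok.
aa: 1a undefined. 1a->0: ok.
ab: 1b undefined. 1b->0: no, a/aba meet in 1. 1b->1: no, a/ab meet in 1. Open state 2: 1b->2.
aba: 2a undefined. 2a->0: no, ba/aba meet in 0. 2a->1: no, a/aba meet in 1. 2a->2: no, abaa/ab meet in 2. Open state 3: 2a->3.
abb: 2b undefined. 2b->0: no, a/abbabba meet in 1. 2b->1: ok.
abaa: 3a undefined. 3a->0: ok.
abab: 3b undefined. 3b->0: no, ababab/ab meet in 2. 3b->1: ok.
All examples now run through 4 states with every (state, symbol) defined. Accept strings end in {0,1}, Reject strings end in {2,3}; accept={0,1}.

states=4 start=0 accept={0,1} delta: 0a->1 0b->1 1a->0 1b->2 2a->3 2b->1 3a->0 3b->1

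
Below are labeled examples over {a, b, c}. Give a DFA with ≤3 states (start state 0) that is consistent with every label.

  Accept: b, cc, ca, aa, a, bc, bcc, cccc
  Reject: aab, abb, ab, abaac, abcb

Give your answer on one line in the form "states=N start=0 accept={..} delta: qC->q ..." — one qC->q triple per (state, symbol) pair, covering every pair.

states=3 start=0 accept={0,1} delta: 0a->1 0b->0 0c->0 1a->1 1b->2 1c->2 2a->0 2b->2 2c->1

Grow the machine one transition at a time. Run the examples from 0; the earliest place one falls off (shortest prefix, ties alphabetical) gets sent to the lowest-numbered state that keeps every Accept/Reject pair distinguishable — a pair clashes when both reach the same state with identical unread suffix — and to a fresh state only if none does.
a: 0a undefined. 0a->0: no, b/aab meet in 0 with "b" left. Open state 1: 0a->1.
b: 0b undefined. 0b->0: ok.
c: 0c undefined. 0c->0: ok.
aa: 1a undefined. 1a->0: no, b/aab meet in 0. 1a->1: ok.
ab: 1b undefined. 1b->0: no, b/aab meet in 0. 1b->1: no, ca/aab meet in 1. Open state 2: 1b->2.
aba: 2a undefined. 2a->0: ok.
abb: 2b undefined. 2b->0: no, b/abb meet in 0. 2b->1: no, ca/abb meet in 1. 2b->2: ok.
abc: 2c undefined. 2c->0: no, b/abcb meet in 0. 2c->1: ok.
abaac: 1c undefined. 1c->0: no, b/abaac meet in 0. 1c->1: no, ca/abaac meet in 1. 1c->2: ok.
All examples now run through 3 states with every (state, symbol) defined. Accept strings end in {0,1}, Reject strings end in {2}; accept={0,1}.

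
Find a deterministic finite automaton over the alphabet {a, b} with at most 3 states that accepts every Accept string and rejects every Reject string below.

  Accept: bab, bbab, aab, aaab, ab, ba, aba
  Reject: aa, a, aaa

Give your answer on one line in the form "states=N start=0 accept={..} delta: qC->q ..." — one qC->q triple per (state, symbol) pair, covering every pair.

Grow the machine one transition at a time. Run the examples from 0; the earliest place one falls off (shortest prefix, ties alphabetical) gets sent to the lowest-numbered state that keeps every Accept/Reject pair distinguishable — a pair clashes when both reach the same state with identical unread suffix — and to a fresh state only if none does.
a: 0a undefined. 0a->0: ok.
b: 0b undefined. 0b->0: no, bab/aa meet in 0. Open state 1: 0b->1.
ba: 1a undefined. 1a->0: no, ba/aa meet in 0. 1a->1: ok.
bb: 1b undefined. 1b->0: no, bab/aa meet in 0. 1b->1: ok.
All examples now run through 2 states with every (state, symbol) defined. Accept strings end in {1}, Reject strings end in {0}; accept={1}.

states=2 start=0 accept={1} delta: 0a->0 0b->1 1a->1 1b->1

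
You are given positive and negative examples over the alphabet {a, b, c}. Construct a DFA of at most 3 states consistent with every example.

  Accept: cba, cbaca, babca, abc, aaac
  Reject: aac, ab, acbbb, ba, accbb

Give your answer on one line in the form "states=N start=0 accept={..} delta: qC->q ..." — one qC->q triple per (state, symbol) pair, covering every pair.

states=3 start=0 accept={0,2} delta: 0a->1 0b->0 0c->1 1a->0 1b->1 1c->2 2a->0 2b->1 2c->1

Grow the machine one transition at a time. Run the examples from 0; the earliest place one falls off (shortest prefix, ties alphabetical) gets sent to the lowest-numbered state that keeps every Accept/Reject pair distinguishable — a pair clashes when both reach the same state with identical unread suffix — and to a fresh state only if none does.
a: 0a undefined. 0a->0: no, aaac/aac meet in 0 with "c" left. Open state 1: 0a->1.
b: 0b undefined. 0b->0: ok.
c: 0c undefined. 0c->0: no, cba/ba meet in 1. 0c->1: ok.
aa: 1a undefined. 1a->0: ok.
ab: 1b undefined. 1b->0: no, cba/aac meet in 1. 1b->1: ok.
ac: 1c undefined. 1c->0: no, cba/acbbb meet in 0. 1c->1: no, abc/aac meet in 1. Open state 2: 1c->2.
acb: 2b undefined. 2b->0: no, cba/acbbb meet in 0. 2b->1: ok.
acc: 2c undefined. 2c->0: no, cba/accbb meet in 0. 2c->1: ok.
babca: 2a undefined. 2a->0: ok.
All examples now run through 3 states with every (state, symbol) defined. Accept strings end in {0,2}, Reject strings end in {1}; accept={0,2}.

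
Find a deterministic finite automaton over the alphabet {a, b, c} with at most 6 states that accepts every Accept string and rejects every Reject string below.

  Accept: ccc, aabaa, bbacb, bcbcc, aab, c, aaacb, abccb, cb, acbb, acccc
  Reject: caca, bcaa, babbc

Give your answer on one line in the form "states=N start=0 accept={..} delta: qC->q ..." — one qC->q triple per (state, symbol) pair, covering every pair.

states=3 start=0 accept={0,1} delta: 0a->0 0b->1 0c->1 1a->1 1b->0 1c->2 2a->2 2b->1 2c->0

Fold the examples into a partial DFA from state 0: repeatedly fix the first undefined (state, symbol) met by the shortest-then-alphabetical prefix, trying targets in increasing order and rejecting any under which an Accept and a Reject string meet in one state with the same remainder; add a state when all current targets are rejected. Accepting states are where Accept strings end.
a: 0a undefined. 0a->0: ok.
b: 0b undefined. 0b->0: no, c/babbc meet in 0 with "c" left. Open state 1: 0b->1.
c: 0c undefined. 0c->0: no, ccc/caca meet in 0. 0c->1: ok.
ba: 1a undefined. 1a->0: no, aabaa/caca meet in 0. 1a->1: ok.
bb: 1b undefined. 1b->0: ok.
bc: 1c undefined. 1c->0: no, bbacb/caca meet in 0. 1c->1: no, ccc/caca meet in 1. Open state 2: 1c->2.
bca: 2a undefined. 2a->0: no, bbacb/caca meet in 0. 2a->1: no, aabaa/caca meet in 1. 2a->2: ok.
bcb: 2b undefined. 2b->0: no, bcbcc/caca meet in 2. 2b->1: ok.
ccc: 2c undefined. 2c->0: ok.
All examples now run through 3 states with every (state, symbol) defined. Accept strings end in {0,1}, Reject strings end in {2}; accept={0,1}.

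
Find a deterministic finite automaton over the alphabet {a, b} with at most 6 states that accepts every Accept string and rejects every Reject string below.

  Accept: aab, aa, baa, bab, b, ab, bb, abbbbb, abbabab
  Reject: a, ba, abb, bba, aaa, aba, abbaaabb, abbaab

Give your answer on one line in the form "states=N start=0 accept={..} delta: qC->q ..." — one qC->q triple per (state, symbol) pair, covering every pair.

Grow the machine one transition at a time. Run the examples from 0; the earliest place one falls off (shortest prefix, ties alphabetical) gets sent to the lowest-numbered state that keeps every Accept/Reject pair distinguishable — a pair clashes when both reach the same state with identical unread suffix — and to a fresh state only if none does.
a: 0a undefined. 0a->0: no, aa/a meet in 0. Open state 1: 0a->1.
b: 0b undefined. 0b->0: ok.
aa: 1a undefined. 1a->0: ok.
ab: 1b undefined. 1b->0: no, aab/abb meet in 0. 1b->1: no, aab/aba meet in 0. Open state 2: 1b->2.
aba: 2a undefined. 2a->0: no, aab/aba meet in 0. 2a->1: ok.
abb: 2b undefined. 2b->0: no, aab/abb meet in 0. 2b->1: no, aab/abbaaabb meet in 0. 2b->2: no, aab/abbaab meet in 0. Open state 3: 2b->3.
abba: 3a undefined. 3a->0: no, aab/abbaaabb meet in 0. 3a->1: no, aab/abbaab meet in 0. 3a->2: no, aab/abbaaabb meet in 0. 3a->3: ok.
abbb: 3b undefined. 3b->0: no, aab/abbaaabb meet in 0. 3b->1: no, bab/abbaaabb meet in 2. 3b->2: no, bab/abbaab meet in 2. 3b->3: no, abbbbb/abb meet in 3. Open state 4: 3b->4.
abbbb: 4b undefined. 4b->0: no, aab/abbaaabb meet in 0. 4b->1: ok.
abbaba: 4a undefined. 4a->0: ok.
All examples now run through 5 states with every (state, symbol) defined. Accept strings end in {0,2}, Reject strings end in {1,3,4}; accept={0,2}.

states=5 start=0 accept={0,2} delta: 0a->1 0b->0 1a->0 1b->2 2a->1 2b->3 3a->3 3b->4 4a->0 4b->1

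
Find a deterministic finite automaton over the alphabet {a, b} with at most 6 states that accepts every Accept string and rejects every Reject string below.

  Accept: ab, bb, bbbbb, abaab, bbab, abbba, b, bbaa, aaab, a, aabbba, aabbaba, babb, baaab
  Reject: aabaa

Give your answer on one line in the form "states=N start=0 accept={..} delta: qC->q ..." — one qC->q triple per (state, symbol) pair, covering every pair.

Grow the machine one transition at a time. Run the examples from 0; the earliest place one falls off (shortest prefix, ties alphabetical) gets sent to the lowest-numbered state that keeps every Accept/Reject pair distinguishable — a pair clashes when both reach the same state with identical unread suffix — and to a fresh state only if none does.
a: 0a undefined. 0a->0: ok.
b: 0b undefined. 0b->0: no, ab/aabaa meet in 0. Open state 1: 0b->1.
ba: 1a undefined. 1a->0: no, a/aabaa meet in 0. 1a->1: no, ab/aabaa meet in 1. Open state 2: 1a->2.
bb: 1b undefined. 1b->0: ok.
baa: 2a undefined. 2a->0: no, bb/aabaa meet in 0. 2a->1: no, ab/aabaa meet in 1. 2a->2: no, abbba/aabaa meet in 2. Open state 3: 2a->3.
bab: 2b undefined. 2b->0: ok.
baaa: 3a undefined. 3a->0: ok.
abaab: 3b undefined. 3b->0: ok.
All examples now run through 4 states with every (state, symbol) defined. Accept strings end in {0,1,2}, Reject strings end in {3}; accept={0,1,2}.

states=4 start=0 accept={0,1,2} delta: 0a->0 0b->1 1a->2 1b->0 2a->3 2b->0 3a->0 3b->0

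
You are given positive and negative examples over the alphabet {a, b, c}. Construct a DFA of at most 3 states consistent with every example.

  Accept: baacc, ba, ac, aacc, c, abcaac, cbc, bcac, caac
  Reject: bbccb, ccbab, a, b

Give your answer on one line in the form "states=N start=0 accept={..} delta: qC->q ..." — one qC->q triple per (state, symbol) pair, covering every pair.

Grow the machine one transition at a time. Run the examples from 0; the earliest place one falls off (shortest prefix, ties alphabetical) gets sent to the lowest-numbered state that keeps every Accept/Reject pair distinguishable — a pair clashes when both reach the same state with identical unread suffix — and to a fresh state only if none does.
a: 0a undefined. 0a->0: ok.
b: 0b undefined. 0b->0: no, ba/a meet in 0. Open state 1: 0b->1.
c: 0c undefined. 0c->0: no, ac/a meet in 0. 0c->1: no, ac/b meet in 1. Open state 2: 0c->2.
ba: 1a undefined. 1a->0: no, ba/a meet in 0. 1a->1: no, ba/b meet in 1. 1a->2: ok.
bb: 1b undefined. 1b->0: ok.
bc: 1c undefined. 1c->0: ok.
ca: 2a undefined. 2a->0: ok.
cb: 2b undefined. 2b->0: ok.
cc: 2c undefined. 2c->0: no, baacc/ccbab meet in 0. 2c->1: no, baacc/ccbab meet in 1. 2c->2: ok.
All examples now run through 3 states with every (state, symbol) defined. Accept strings end in {2}, Reject strings end in {0,1}; accept={2}.

states=3 start=0 accept={2} delta: 0a->0 0b->1 0c->2 1a->2 1b->0 1c->0 2a->0 2b->0 2c->2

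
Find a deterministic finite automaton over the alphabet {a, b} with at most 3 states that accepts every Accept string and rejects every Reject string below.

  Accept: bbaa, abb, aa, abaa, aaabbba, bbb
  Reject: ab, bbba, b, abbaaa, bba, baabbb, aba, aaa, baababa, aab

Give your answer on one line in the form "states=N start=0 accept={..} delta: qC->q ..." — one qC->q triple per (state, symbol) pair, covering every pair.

states=3 start=0 accept={0} delta: 0a->1 0b->1 1a->0 1b->2 2a->1 2b->0

Grow the machine one transition at a time. Run the examples from 0; the earliest place one falls off (shortest prefix, ties alphabetical) gets sent to the lowest-numbered state that keeps every Accept/Reject pair distinguishable — a pair clashes when both reach the same state with identical unread suffix — and to a fresh state only if none does.
a: 0a undefined. 0a->0: no, aa/aaa meet in 0. Open state 1: 0a->1.
b: 0b undefined. 0b->0: no, bbb/b meet in 0. 0b->1: ok.
aa: 1a undefined. 1a->0: ok.
ab: 1b undefined. 1b->0: no, bbaa/ab meet in 0. 1b->1: no, bbaa/ab meet in 1. Open state 2: 1b->2.
aba: 2a undefined. 2a->0: no, bbaa/b meet in 1. 2a->1: ok.
abb: 2b undefined. 2b->0: ok.
All examples now run through 3 states with every (state, symbol) defined. Accept strings end in {0}, Reject strings end in {1,2}; accept={0}.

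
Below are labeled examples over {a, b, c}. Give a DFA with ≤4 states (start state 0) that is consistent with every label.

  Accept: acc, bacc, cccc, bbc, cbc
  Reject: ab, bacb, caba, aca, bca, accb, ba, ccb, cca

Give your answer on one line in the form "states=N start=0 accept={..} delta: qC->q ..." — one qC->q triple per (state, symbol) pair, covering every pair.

states=2 start=0 accept={1} delta: 0a->0 0b->0 0c->1 1a->0 1b->0 1c->1

Grow the machine one transition at a time. Run the examples from 0; the earliest place one falls off (shortest prefix, ties alphabetical) gets sent to the lowest-numbered state that keeps every Accept/Reject pair distinguishable — a pair clashes when both reach the same state with identical unread suffix — and to a fresh state only if none does.
a: 0a undefined. 0a->0: ok.
b: 0b undefined. 0b->0: ok.
c: 0c undefined. 0c->0: no, acc/ab meet in 0. Open state 1: 0c->1.
ca: 1a undefined. 1a->0: ok.
cb: 1b undefined. 1b->0: ok.
cc: 1c undefined. 1c->0: no, acc/ab meet in 0. 1c->1: ok.
All examples now run through 2 states with every (state, symbol) defined. Accept strings end in {1}, Reject strings end in {0}; accept={1}.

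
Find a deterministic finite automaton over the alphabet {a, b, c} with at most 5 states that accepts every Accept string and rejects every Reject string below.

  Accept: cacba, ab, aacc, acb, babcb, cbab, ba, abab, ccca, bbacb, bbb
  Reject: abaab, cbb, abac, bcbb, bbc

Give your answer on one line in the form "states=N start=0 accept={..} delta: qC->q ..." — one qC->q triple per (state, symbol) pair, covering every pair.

states=4 start=0 accept={0,1,2} delta: 0a->0 0b->1 0c->0 1a->2 1b->3 1c->0 2a->1 2b->0 2c->3 3a->0 3b->0 3c->3

Fold the examples into a partial DFA from state 0: repeatedly fix the first undefined (state, symbol) met by the shortest-then-alphabetical prefix, trying targets in increasing order and rejecting any under which an Accept and a Reject string meet in one state with the same remainder; add a state when all current targets are rejected. Accepting states are where Accept strings end.
a: 0a undefined. 0a->0: ok.
b: 0b undefined. 0b->0: no, ab/abaab meet in 0. Open state 1: 0b->1.
c: 0c undefined. 0c->0: ok.
ba: 1a undefined. 1a->0: no, cacba/abac meet in 0. 1a->1: no, cbab/abaab meet in 1 with "b" left. Open state 2: 1a->2.
bb: 1b undefined. 1b->0: no, aacc/cbb meet in 0. 1b->1: no, ab/cbb meet in 1. 1b->2: no, cacba/cbb meet in 2. Open state 3: 1b->3.
bc: 1c undefined. 1c->0: ok.
bab: 2b undefined. 2b->0: ok.
bba: 3a undefined. 3a->0: ok.
bbb: 3b undefined. 3b->0: ok.
bbc: 3c undefined. 3c->0: no, aacc/bbc meet in 0. 3c->1: no, ab/bbc meet in 1. 3c->2: no, cacba/bbc meet in 2. 3c->3: ok.
abaa: 2a undefined. 2a->0: no, ab/abaab meet in 1. 2a->1: ok.
abac: 2c undefined. 2c->0: no, aacc/abac meet in 0. 2c->1: no, ab/abac meet in 1. 2c->2: no, cacba/abac meet in 2. 2c->3: ok.
All examples now run through 4 states with every (state, symbol) defined. Accept strings end in {0,1,2}, Reject strings end in {3}; accept={0,1,2}.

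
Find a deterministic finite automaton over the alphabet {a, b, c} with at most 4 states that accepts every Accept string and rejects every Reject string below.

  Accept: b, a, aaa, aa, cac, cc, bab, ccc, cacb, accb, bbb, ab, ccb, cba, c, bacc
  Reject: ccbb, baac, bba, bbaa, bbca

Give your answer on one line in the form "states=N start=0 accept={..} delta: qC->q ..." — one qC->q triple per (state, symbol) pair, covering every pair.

Grow the machine one transition at a time. Run the examples from 0; the earliest place one falls off (shortest prefix, ties alphabetical) gets sent to the lowest-numbered state that keeps every Accept/Reject pair distinguishable — a pair clashes when both reach the same state with identical unread suffix — and to a fresh state only if none does.
a: 0a undefined. 0a->0: ok.
b: 0b undefined. 0b->0: no, b/bba meet in 0. Open state 1: 0b->1.
c: 0c undefined. 0c->0: ok.
ba: 1a undefined. 1a->0: no, a/baac meet in 0. 1a->1: no, bab/ccbb meet in 1 with "b" left. Open state 2: 1a->2.
bb: 1b undefined. 1b->0: no, a/ccbb meet in 0. 1b->1: no, b/ccbb meet in 1. 1b->2: no, cba/ccbb meet in 2. Open state 3: 1b->3.
baa: 2a undefined. 2a->0: no, a/baac meet in 0. 2a->1: ok.
bab: 2b undefined. 2b->0: ok.
bac: 2c undefined. 2c->0: ok.
bba: 3a undefined. 3a->0: no, a/bba meet in 0. 3a->1: no, b/bba meet in 1. 3a->2: no, b/bbaa meet in 1. 3a->3: ok.
bbb: 3b undefined. 3b->0: ok.
bbc: 3c undefined. 3c->0: no, a/bbca meet in 0. 3c->1: no, cba/bbca meet in 2. 3c->2: no, b/bbca meet in 1. 3c->3: ok.
baac: 1c undefined. 1c->0: no, a/baac meet in 0. 1c->1: no, b/baac meet in 1. 1c->2: no, cba/baac meet in 2. 1c->3: ok.
All examples now run through 4 states with every (state, symbol) defined. Accept strings end in {0,1,2}, Reject strings end in {3}; accept={0,1,2}.

states=4 start=0 accept={0,1,2} delta: 0a->0 0b->1 0c->0 1a->2 1b->3 1c->3 2a->1 2b->0 2c->0 3a->3 3b->0 3c->3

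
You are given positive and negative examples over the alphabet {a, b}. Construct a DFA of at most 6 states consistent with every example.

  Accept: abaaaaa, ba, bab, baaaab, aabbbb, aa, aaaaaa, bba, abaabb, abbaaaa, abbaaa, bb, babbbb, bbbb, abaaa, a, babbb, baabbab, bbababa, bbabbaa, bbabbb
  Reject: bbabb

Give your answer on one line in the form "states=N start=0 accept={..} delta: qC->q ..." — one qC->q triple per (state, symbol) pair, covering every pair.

State merging on the prefix tree: take the shortest (then alphabetical) example prefix whose next move is undefined and point that move at state 0, else 1, else 2, ...; a target is out if some Accept/Reject pair would then sit in one state with the same input left (inseparable). If every existing state is out, open a new one.
a: 0a undefined. 0a->0: ok.
b: 0b undefined. 0b->0: no, abaaaaa/bbabb meet in 0. Open state 1: 0b->1.
ba: 1a undefined. 1a->0: ok.
bb: 1b undefined. 1b->0: no, abaaaaa/bbabb meet in 0. 1b->1: no, bab/bbabb meet in 1. Open state 2: 1b->2.
bba: 2a undefined. 2a->0: no, abaabb/bbabb meet in 2. 2a->1: no, babbb/bbabb meet in 2 with "b" left. 2a->2: no, aabbbb/bbabb meet in 2 with "bb" left. Open state 3: 2a->3.
bbb: 2b undefined. 2b->0: ok.
bbab: 3b undefined. 3b->0: no, bab/bbabb meet in 1. 3b->1: no, abaabb/bbabb meet in 2. 3b->2: no, abaaaaa/bbabb meet in 0. 3b->3: no, bba/bbabb meet in 3. Open state 4: 3b->4.
abbaa: 3a undefined. 3a->0: ok.
bbaba: 4a undefined. 4a->0: ok.
bbabb: 4b undefined. 4b->0: no, abaaaaa/bbabb meet in 0. 4b->1: no, bab/bbabb meet in 1. 4b->2: no, abaabb/bbabb meet in 2. 4b->3: no, bba/bbabb meet in 3. 4b->4: no, baabbab/bbabb meet in 4. Open state 5: 4b->5.
bbabba: 5a undefined. 5a->0: ok.
bbabbb: 5b undefined. 5b->0: ok.
All examples now run through 6 states with every (state, symbol) defined. Accept strings end in {0,1,2,3,4}, Reject strings end in {5}; accept={0,1,2,3,4}.

states=6 start=0 accept={0,1,2,3,4} delta: 0a->0 0b->1 1a->0 1b->2 2a->3 2b->0 3a->0 3b->4 4a->0 4b->5 5a->0 5b->0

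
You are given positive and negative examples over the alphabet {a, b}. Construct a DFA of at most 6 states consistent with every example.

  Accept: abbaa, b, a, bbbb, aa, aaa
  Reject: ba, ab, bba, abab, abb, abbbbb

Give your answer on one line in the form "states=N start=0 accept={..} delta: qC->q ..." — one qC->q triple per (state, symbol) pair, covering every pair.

State merging on the prefix tree: take the shortest (then alphabetical) example prefix whose next move is undefined and point that move at state 0, else 1, else 2, ...; a target is out if some Accept/Reject pair would then sit in one state with the same input left (inseparable). If every existing state is out, open a new one.
a: 0a undefined. 0a->0: no, b/ab meet in 0 with "b" left. Open state 1: 0a->1.
b: 0b undefined. 0b->0: no, a/ba meet in 1. 0b->1: no, aa/ba meet in 1 with "a" left. Open state 2: 0b->2.
aa: 1a undefined. 1a->0: ok.
ab: 1b undefined. 1b->0: no, b/abb meet in 2. 1b->1: no, abbaa/ab meet in 1. 1b->2: no, b/ab meet in 2. Open state 3: 1b->3.
ba: 2a undefined. 2a->0: no, aa/ba meet in 0. 2a->1: no, a/ba meet in 1. 2a->2: no, b/ba meet in 2. 2a->3: ok.
bb: 2b undefined. 2b->0: no, a/bba meet in 1. 2b->1: no, bbbb/abb meet in 3 with "b" left. 2b->2: ok.
aba: 3a undefined. 3a->0: no, b/abab meet in 2. 3a->1: ok.
abb: 3b undefined. 3b->0: no, abbaa/abb meet in 0. 3b->1: no, abbaa/abb meet in 1. 3b->2: no, b/abb meet in 2. 3b->3: ok.
All examples now run through 4 states with every (state, symbol) defined. Accept strings end in {0,1,2}, Reject strings end in {3}; accept={0,1,2}.

states=4 start=0 accept={0,1,2} delta: 0a->1 0b->2 1a->0 1b->3 2a->3 2b->2 3a->1 3b->3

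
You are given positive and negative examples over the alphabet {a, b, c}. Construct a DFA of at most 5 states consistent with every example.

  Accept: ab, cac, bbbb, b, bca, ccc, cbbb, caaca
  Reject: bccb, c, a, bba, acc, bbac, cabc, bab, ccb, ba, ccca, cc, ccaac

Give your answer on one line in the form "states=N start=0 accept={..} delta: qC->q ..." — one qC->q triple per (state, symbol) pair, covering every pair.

Grow the machine one transition at a time. Run the examples from 0; the earliest place one falls off (shortest prefix, ties alphabetical) gets sent to the lowest-numbered state that keeps every Accept/Reject pair distinguishable — a pair clashes when both reach the same state with identical unread suffix — and to a fresh state only if none does.
a: 0a undefined. 0a->0: ok.
b: 0b undefined. 0b->0: no, ab/a meet in 0. Open state 1: 0b->1.
c: 0c undefined. 0c->0: no, ab/ccb meet in 1. 0c->1: no, ab/c meet in 1. Open state 2: 0c->2.
ba: 1a undefined. 1a->0: no, ab/bab meet in 1. 1a->1: no, ab/ba meet in 1. 1a->2: ok.
bb: 1b undefined. 1b->0: no, bbbb/a meet in 0. 1b->1: ok.
bc: 1c undefined. 1c->0: no, bca/a meet in 0. 1c->1: no, ab/bccb meet in 1. 1c->2: ok.
ca: 2a undefined. 2a->0: no, cac/c meet in 2. 2a->1: no, cac/c meet in 2. 2a->2: no, cac/acc meet in 2 with "c" left. Open state 3: 2a->3.
cb: 2b undefined. 2b->0: ok.
cc: 2c undefined. 2c->0: no, ab/bccb meet in 1. 2c->1: no, ab/bccb meet in 1. 2c->2: no, bca/ccca meet in 3. 2c->3: no, bca/acc meet in 3. Open state 4: 2c->4.
caa: 3a undefined. 3a->0: ok.
cab: 3b undefined. 3b->0: ok.
cac: 3c undefined. 3c->0: no, cac/a meet in 0. 3c->1: ok.
cca: 4a undefined. 4a->0: ok.
ccb: 4b undefined. 4b->0: ok.
ccc: 4c undefined. 4c->0: no, ccc/bccb meet in 0. 4c->1: ok.
All examples now run through 5 states with every (state, symbol) defined. Accept strings end in {1,3}, Reject strings end in {0,2,4}; accept={1,3}.

states=5 start=0 accept={1,3} delta: 0a->0 0b->1 0c->2 1a->2 1b->1 1c->2 2a->3 2b->0 2c->4 3a->0 3b->0 3c->1 4a->0 4b->0 4c->1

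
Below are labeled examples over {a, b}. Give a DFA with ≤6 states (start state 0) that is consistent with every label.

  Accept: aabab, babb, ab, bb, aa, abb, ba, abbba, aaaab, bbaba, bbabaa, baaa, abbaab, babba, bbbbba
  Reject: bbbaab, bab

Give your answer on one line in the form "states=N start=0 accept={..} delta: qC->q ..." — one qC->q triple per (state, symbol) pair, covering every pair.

State merging on the prefix tree: take the shortest (then alphabetical) example prefix whose next move is undefined and point that move at state 0, else 1, else 2, ...; a target is out if some Accept/Reject pair would then sit in one state with the same input left (inseparable). If every existing state is out, open a new one.
a: 0a undefined. 0a->0: no, aabab/bab meet in 0 with "bab" left. Open state 1: 0a->1.
b: 0b undefined. 0b->0: no, ab/bab meet in 1 with "b" left. 0b->1: no, abbaab/bbbaab meet in 1 with "bbaab" left. Open state 2: 0b->2.
aa: 1a undefined. 1a->0: no, aabab/bab meet in 2 with "ab" left. 1a->1: ok.
ab: 1b undefined. 1b->0: ok.
ba: 2a undefined. 2a->0: no, abb/bab meet in 2. 2a->1: no, aabab/bab meet in 0. 2a->2: no, bb/bab meet in 2 with "b" left. Open state 3: 2a->3.
bb: 2b undefined. 2b->0: no, abbaab/bbbaab meet in 3 with "ab" left. 2b->1: no, aabab/bbbaab meet in 0. 2b->2: no, abbaab/bbbaab meet in 3 with "ab" left. 2b->3: ok.
baa: 3a undefined. 3a->0: ok.
bab: 3b undefined. 3b->0: no, aabab/bbbaab meet in 0. 3b->1: no, aabab/bbbaab meet in 0. 3b->2: no, abb/bbbaab meet in 2. 3b->3: no, aabab/bbbaab meet in 0. Open state 4: 3b->4.
babb: 4b undefined. 4b->0: ok.
bbba: 4a undefined. 4a->0: no, aabab/bbbaab meet in 0. 4a->1: no, aabab/bbbaab meet in 0. 4a->2: ok.
All examples now run through 5 states with every (state, symbol) defined. Accept strings end in {0,1,2,3}, Reject strings end in {4}; accept={0,1,2,3}.

states=5 start=0 accept={0,1,2,3} delta: 0a->1 0b->2 1a->1 1b->0 2a->3 2b->3 3a->0 3b->4 4a->2 4b->0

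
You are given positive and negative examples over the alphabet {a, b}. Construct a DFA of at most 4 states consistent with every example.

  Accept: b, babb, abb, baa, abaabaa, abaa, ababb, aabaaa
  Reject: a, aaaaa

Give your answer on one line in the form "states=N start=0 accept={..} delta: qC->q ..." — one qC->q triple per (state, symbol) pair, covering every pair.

states=2 start=0 accept={1} delta: 0a->0 0b->1 1a->1 1b->1

State merging on the prefix tree: take the shortest (then alphabetical) example prefix whose next move is undefined and point that move at state 0, else 1, else 2, ...; a target is out if some Accept/Reject pair would then sit in one state with the same input left (inseparable). If every existing state is out, open a new one.
a: 0a undefined. 0a->0: ok.
b: 0b undefined. 0b->0: no, b/a meet in 0. Open state 1: 0b->1.
ba: 1a undefined. 1a->0: no, baa/a meet in 0. 1a->1: ok.
abb: 1b undefined. 1b->0: no, abb/a meet in 0. 1b->1: ok.
All examples now run through 2 states with every (state, symbol) defined. Accept strings end in {1}, Reject strings end in {0}; accept={1}.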